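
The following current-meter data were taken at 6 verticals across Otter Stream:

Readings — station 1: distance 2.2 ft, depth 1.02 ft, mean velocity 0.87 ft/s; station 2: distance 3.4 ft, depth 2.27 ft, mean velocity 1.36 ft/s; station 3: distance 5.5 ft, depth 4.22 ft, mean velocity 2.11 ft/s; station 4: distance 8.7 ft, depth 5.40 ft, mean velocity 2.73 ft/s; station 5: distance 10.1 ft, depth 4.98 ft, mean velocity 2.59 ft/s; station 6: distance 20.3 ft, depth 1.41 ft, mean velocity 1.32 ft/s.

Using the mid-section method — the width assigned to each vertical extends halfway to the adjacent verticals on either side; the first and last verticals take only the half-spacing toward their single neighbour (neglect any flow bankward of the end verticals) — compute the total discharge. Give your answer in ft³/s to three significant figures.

w_1 = (3.4 − 2.2)/2 = 0.6 ft; q_1 = 0.87 × 1.02 × 0.6 = 0.5324 ft³/s
w_2 = (5.5 − 2.2)/2 = 1.65 ft; q_2 = 1.36 × 2.27 × 1.65 = 5.094 ft³/s
w_3 = (8.7 − 3.4)/2 = 2.65 ft; q_3 = 2.11 × 4.22 × 2.65 = 23.60 ft³/s
w_4 = (10.1 − 5.5)/2 = 2.3 ft; q_4 = 2.73 × 5.40 × 2.3 = 33.91 ft³/s
w_5 = (20.3 − 8.7)/2 = 5.8 ft; q_5 = 2.59 × 4.98 × 5.8 = 74.81 ft³/s
w_6 = (20.3 − 10.1)/2 = 5.1 ft; q_6 = 1.32 × 1.41 × 5.1 = 9.492 ft³/s
Q = Σ qᵢ = 147.4 ft³/s

147 ft³/s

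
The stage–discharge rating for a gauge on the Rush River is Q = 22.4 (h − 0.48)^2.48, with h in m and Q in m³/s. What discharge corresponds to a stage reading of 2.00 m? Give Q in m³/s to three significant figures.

Q = 22.4 × (2.00 − 0.48)^2.48 = 22.4 × 1.52^2.48 = 63.27 m³/s

63.3 m³/s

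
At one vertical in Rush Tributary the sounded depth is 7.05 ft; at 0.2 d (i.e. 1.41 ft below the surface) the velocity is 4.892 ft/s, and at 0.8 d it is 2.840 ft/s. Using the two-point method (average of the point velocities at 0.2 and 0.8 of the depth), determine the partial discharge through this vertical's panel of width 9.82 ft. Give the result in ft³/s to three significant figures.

268 ft³/s

v̄ = (4.892 + 2.840) / 2 = 3.866 ft/s
q = v̄ × d × w = 3.866 × 7.05 × 9.82 = 267.6 ft³/s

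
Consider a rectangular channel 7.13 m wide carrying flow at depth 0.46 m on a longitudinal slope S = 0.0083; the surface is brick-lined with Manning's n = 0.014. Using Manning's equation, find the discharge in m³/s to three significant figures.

A = b·y = 7.13 × 0.46 = 3.280 m²
P = b + 2y = 7.13 + 2×0.46 = 8.050 m
R = A/P = 3.280/8.050 = 0.4074 m
Q = (1/n)·A·R^(2/3)·S^(1/2) = (1/0.014) × 3.280 × 0.4074^(2/3) × 0.0083^(1/2) = 11.73 m³/s

11.7 m³/s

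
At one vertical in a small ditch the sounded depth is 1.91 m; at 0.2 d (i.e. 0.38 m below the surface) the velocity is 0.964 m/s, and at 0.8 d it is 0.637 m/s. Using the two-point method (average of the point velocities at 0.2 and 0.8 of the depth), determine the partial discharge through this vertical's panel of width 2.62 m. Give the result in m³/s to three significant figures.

v̄ = (0.964 + 0.637) / 2 = 0.8005 m/s
q = v̄ × d × w = 0.8005 × 1.91 × 2.62 = 4.006 m³/s

4.01 m³/s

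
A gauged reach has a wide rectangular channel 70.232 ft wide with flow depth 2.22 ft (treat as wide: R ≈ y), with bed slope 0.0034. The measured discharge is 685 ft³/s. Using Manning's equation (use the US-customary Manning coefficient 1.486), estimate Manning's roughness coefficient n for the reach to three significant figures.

A = b·y = 70.232 × 2.22 = 155.9 ft²
Wide channel: R ≈ y = 2.22 ft
n = (1.486/Q)·A·R^(2/3)·S^(1/2) = (1.486/685) × 155.9 × 1.702 × 0.05831 = 0.03356

0.0336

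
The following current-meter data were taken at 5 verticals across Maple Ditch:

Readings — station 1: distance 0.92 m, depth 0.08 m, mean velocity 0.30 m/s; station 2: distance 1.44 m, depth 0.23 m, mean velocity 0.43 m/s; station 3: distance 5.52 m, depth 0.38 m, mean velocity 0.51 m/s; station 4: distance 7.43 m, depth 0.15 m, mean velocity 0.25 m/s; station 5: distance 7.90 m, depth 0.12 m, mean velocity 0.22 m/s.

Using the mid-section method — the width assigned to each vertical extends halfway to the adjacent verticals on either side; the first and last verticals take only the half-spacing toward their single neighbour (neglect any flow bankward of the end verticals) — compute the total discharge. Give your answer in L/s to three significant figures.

865 L/s

w_1 = (1.44 − 0.92)/2 = 0.26 m; q_1 = 0.30 × 0.08 × 0.26 = 0.006240 m³/s
w_2 = (5.52 − 0.92)/2 = 2.3 m; q_2 = 0.43 × 0.23 × 2.3 = 0.2275 m³/s
w_3 = (7.43 − 1.44)/2 = 2.995 m; q_3 = 0.51 × 0.38 × 2.995 = 0.5804 m³/s
w_4 = (7.90 − 5.52)/2 = 1.19 m; q_4 = 0.25 × 0.15 × 1.19 = 0.04463 m³/s
w_5 = (7.90 − 7.43)/2 = 0.235 m; q_5 = 0.22 × 0.12 × 0.235 = 0.006204 m³/s
Q = Σ qᵢ = 0.8650 m³/s
= 0.8650 × 1000 = 865.0 L/s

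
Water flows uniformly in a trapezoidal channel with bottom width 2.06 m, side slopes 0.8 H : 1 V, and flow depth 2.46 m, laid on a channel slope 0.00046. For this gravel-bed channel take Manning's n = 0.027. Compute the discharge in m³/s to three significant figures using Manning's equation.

A = (b + z·y)·y = (2.06 + 0.8×2.46)×2.46 = 9.909 m²
P = b + 2y√(1+z²) = 2.06 + 2×2.46×√(1+0.8²) = 8.361 m
R = A/P = 9.909/8.361 = 1.185 m
Q = (1/n)·A·R^(2/3)·S^(1/2) = (1/0.027) × 9.909 × 1.185^(2/3) × 0.00046^(1/2) = 8.815 m³/s

8.82 m³/s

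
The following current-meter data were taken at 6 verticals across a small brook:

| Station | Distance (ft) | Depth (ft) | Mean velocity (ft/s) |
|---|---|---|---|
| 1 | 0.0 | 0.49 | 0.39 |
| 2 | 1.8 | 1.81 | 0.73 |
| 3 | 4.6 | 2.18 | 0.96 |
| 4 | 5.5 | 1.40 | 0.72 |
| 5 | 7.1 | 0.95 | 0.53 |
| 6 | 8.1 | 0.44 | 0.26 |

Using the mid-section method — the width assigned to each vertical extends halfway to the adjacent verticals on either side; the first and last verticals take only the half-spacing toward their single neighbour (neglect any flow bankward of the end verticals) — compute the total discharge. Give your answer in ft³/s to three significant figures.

9.05 ft³/s

w_1 = (1.8 − 0.0)/2 = 0.9 ft; q_1 = 0.39 × 0.49 × 0.9 = 0.1720 ft³/s
w_2 = (4.6 − 0.0)/2 = 2.3 ft; q_2 = 0.73 × 1.81 × 2.3 = 3.039 ft³/s
w_3 = (5.5 − 1.8)/2 = 1.85 ft; q_3 = 0.96 × 2.18 × 1.85 = 3.872 ft³/s
w_4 = (7.1 − 4.6)/2 = 1.25 ft; q_4 = 0.72 × 1.40 × 1.25 = 1.260 ft³/s
w_5 = (8.1 − 5.5)/2 = 1.3 ft; q_5 = 0.53 × 0.95 × 1.3 = 0.6546 ft³/s
w_6 = (8.1 − 7.1)/2 = 0.5 ft; q_6 = 0.26 × 0.44 × 0.5 = 0.05720 ft³/s
Q = Σ qᵢ = 9.054 ft³/s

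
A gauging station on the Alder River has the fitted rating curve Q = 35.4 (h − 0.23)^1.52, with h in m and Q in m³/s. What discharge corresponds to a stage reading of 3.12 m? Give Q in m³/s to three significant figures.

178 m³/s

Q = 35.4 × (3.12 − 0.23)^1.52 = 35.4 × 2.89^1.52 = 177.7 m³/s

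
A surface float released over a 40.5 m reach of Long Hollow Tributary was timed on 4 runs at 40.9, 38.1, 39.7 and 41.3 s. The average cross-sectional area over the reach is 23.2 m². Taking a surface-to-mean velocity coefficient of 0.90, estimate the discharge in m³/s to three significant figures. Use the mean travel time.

21.1 m³/s

t̄ = (40.9 + 38.1 + 39.7 + 41.3) / 4 = 40 s
v_surface = L / t̄ = 40.5 / 40 = 1.013 m/s
v_mean = 0.90 × 1.013 = 0.9113 m/s
Q = A × v_mean = 23.2 × 0.9113 = 21.14 m³/s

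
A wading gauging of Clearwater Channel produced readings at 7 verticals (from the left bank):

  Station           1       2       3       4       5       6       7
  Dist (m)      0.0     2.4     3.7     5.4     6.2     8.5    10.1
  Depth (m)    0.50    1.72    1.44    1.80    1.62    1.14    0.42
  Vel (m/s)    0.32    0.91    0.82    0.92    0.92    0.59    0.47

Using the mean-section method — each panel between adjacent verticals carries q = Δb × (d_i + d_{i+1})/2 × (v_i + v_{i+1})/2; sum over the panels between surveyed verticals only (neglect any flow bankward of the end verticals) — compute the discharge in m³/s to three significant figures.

10.1 m³/s

Panel 1-2: Δb = 2.4 m, d̄ = (0.50+1.72)/2 = 1.11, v̄ = (0.32+0.91)/2 = 0.615 → q = 2.4×1.11×0.615 = 1.638 m³/s
Panel 2-3: Δb = 1.3 m, d̄ = (1.72+1.44)/2 = 1.58, v̄ = (0.91+0.82)/2 = 0.865 → q = 1.3×1.58×0.865 = 1.777 m³/s
Panel 3-4: Δb = 1.7 m, d̄ = (1.44+1.80)/2 = 1.62, v̄ = (0.82+0.92)/2 = 0.87 → q = 1.7×1.62×0.87 = 2.396 m³/s
Panel 4-5: Δb = 0.8 m, d̄ = (1.80+1.62)/2 = 1.71, v̄ = (0.92+0.92)/2 = 0.92 → q = 0.8×1.71×0.92 = 1.259 m³/s
Panel 5-6: Δb = 2.3 m, d̄ = (1.62+1.14)/2 = 1.38, v̄ = (0.92+0.59)/2 = 0.755 → q = 2.3×1.38×0.755 = 2.396 m³/s
Panel 6-7: Δb = 1.6 m, d̄ = (1.14+0.42)/2 = 0.78, v̄ = (0.59+0.47)/2 = 0.53 → q = 1.6×0.78×0.53 = 0.6614 m³/s
Q = Σ q = 10.13 m³/s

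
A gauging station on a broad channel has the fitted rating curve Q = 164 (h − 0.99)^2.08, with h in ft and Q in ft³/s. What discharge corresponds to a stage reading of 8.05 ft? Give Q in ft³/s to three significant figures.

Q = 164 × (8.05 − 0.99)^2.08 = 164 × 7.06^2.08 = 9558 ft³/s

9560 ft³/s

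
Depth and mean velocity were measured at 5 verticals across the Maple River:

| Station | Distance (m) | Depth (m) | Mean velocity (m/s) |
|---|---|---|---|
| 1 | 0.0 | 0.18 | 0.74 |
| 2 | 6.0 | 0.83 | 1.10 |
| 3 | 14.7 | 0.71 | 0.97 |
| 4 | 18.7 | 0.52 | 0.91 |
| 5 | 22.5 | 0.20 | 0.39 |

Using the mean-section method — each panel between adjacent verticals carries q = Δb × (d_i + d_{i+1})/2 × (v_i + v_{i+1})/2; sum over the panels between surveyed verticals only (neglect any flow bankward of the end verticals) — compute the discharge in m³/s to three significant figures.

Panel 1-2: Δb = 6 m, d̄ = (0.18+0.83)/2 = 0.505, v̄ = (0.74+1.10)/2 = 0.92 → q = 6×0.505×0.92 = 2.788 m³/s
Panel 2-3: Δb = 8.7 m, d̄ = (0.83+0.71)/2 = 0.77, v̄ = (1.10+0.97)/2 = 1.035 → q = 8.7×0.77×1.035 = 6.933 m³/s
Panel 3-4: Δb = 4 m, d̄ = (0.71+0.52)/2 = 0.615, v̄ = (0.97+0.91)/2 = 0.94 → q = 4×0.615×0.94 = 2.312 m³/s
Panel 4-5: Δb = 3.8 m, d̄ = (0.52+0.20)/2 = 0.36, v̄ = (0.91+0.39)/2 = 0.65 → q = 3.8×0.36×0.65 = 0.8892 m³/s
Q = Σ q = 12.92 m³/s

12.9 m³/s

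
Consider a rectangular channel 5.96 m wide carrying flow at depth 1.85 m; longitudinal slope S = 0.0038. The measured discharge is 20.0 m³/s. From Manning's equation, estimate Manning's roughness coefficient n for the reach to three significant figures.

0.0371

A = b·y = 5.96 × 1.85 = 11.03 m²
P = b + 2y = 5.96 + 2×1.85 = 9.660 m
R = A/P = 11.03/9.660 = 1.141 m
n = (1/Q)·A·R^(2/3)·S^(1/2) = (1/20.0) × 11.03 × 1.092 × 0.06164 = 0.03712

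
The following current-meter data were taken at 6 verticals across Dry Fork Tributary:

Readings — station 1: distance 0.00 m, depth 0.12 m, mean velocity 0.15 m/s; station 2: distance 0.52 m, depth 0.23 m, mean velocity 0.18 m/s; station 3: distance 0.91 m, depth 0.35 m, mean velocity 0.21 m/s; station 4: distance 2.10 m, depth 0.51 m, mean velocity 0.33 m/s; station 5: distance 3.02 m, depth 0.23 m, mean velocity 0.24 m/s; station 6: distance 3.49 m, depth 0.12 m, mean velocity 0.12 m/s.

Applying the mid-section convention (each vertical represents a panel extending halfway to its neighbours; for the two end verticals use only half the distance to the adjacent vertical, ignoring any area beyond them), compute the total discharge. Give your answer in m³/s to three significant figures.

w_1 = (0.52 − 0.00)/2 = 0.26 m; q_1 = 0.15 × 0.12 × 0.26 = 0.004680 m³/s
w_2 = (0.91 − 0.00)/2 = 0.455 m; q_2 = 0.18 × 0.23 × 0.455 = 0.01884 m³/s
w_3 = (2.10 − 0.52)/2 = 0.79 m; q_3 = 0.21 × 0.35 × 0.79 = 0.05807 m³/s
w_4 = (3.02 − 0.91)/2 = 1.055 m; q_4 = 0.33 × 0.51 × 1.055 = 0.1776 m³/s
w_5 = (3.49 − 2.10)/2 = 0.695 m; q_5 = 0.24 × 0.23 × 0.695 = 0.03836 m³/s
w_6 = (3.49 − 3.02)/2 = 0.235 m; q_6 = 0.12 × 0.12 × 0.235 = 0.003384 m³/s
Q = Σ qᵢ = 0.3009 m³/s

0.301 m³/s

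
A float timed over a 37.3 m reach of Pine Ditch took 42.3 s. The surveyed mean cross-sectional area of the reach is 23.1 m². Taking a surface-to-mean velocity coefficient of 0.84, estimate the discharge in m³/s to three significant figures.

v_surface = L / t̄ = 37.3 / 42.3 = 0.8818 m/s
v_mean = 0.84 × 0.8818 = 0.7407 m/s
Q = A × v_mean = 23.1 × 0.7407 = 17.11 m³/s

17.1 m³/s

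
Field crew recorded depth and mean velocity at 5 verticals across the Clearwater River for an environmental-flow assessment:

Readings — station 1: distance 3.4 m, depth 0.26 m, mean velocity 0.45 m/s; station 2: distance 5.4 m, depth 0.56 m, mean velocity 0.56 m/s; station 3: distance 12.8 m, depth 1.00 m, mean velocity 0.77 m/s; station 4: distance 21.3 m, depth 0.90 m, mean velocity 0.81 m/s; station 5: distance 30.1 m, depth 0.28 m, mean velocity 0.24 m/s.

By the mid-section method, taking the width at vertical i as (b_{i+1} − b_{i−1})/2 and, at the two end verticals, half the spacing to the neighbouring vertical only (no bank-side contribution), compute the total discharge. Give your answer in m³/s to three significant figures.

14.3 m³/s

w_1 = (5.4 − 3.4)/2 = 1 m; q_1 = 0.45 × 0.26 × 1 = 0.1170 m³/s
w_2 = (12.8 − 3.4)/2 = 4.7 m; q_2 = 0.56 × 0.56 × 4.7 = 1.474 m³/s
w_3 = (21.3 − 5.4)/2 = 7.95 m; q_3 = 0.77 × 1.00 × 7.95 = 6.122 m³/s
w_4 = (30.1 − 12.8)/2 = 8.65 m; q_4 = 0.81 × 0.90 × 8.65 = 6.306 m³/s
w_5 = (30.1 − 21.3)/2 = 4.4 m; q_5 = 0.24 × 0.28 × 4.4 = 0.2957 m³/s
Q = Σ qᵢ = 14.31 m³/s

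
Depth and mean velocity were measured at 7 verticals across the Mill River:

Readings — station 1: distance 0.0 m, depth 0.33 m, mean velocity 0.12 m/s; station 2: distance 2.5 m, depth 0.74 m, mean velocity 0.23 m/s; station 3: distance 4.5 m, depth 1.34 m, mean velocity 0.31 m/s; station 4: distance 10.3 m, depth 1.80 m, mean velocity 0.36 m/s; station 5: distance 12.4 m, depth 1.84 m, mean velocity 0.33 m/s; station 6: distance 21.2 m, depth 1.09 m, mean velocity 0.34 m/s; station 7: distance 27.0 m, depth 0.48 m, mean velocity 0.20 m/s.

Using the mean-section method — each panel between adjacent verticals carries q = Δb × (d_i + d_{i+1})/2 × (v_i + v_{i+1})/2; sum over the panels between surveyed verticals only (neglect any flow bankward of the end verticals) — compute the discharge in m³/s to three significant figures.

10.7 m³/s

Panel 1-2: Δb = 2.5 m, d̄ = (0.33+0.74)/2 = 0.535, v̄ = (0.12+0.23)/2 = 0.175 → q = 2.5×0.535×0.175 = 0.2341 m³/s
Panel 2-3: Δb = 2 m, d̄ = (0.74+1.34)/2 = 1.04, v̄ = (0.23+0.31)/2 = 0.27 → q = 2×1.04×0.27 = 0.5616 m³/s
Panel 3-4: Δb = 5.8 m, d̄ = (1.34+1.80)/2 = 1.57, v̄ = (0.31+0.36)/2 = 0.335 → q = 5.8×1.57×0.335 = 3.051 m³/s
Panel 4-5: Δb = 2.1 m, d̄ = (1.80+1.84)/2 = 1.82, v̄ = (0.36+0.33)/2 = 0.345 → q = 2.1×1.82×0.345 = 1.319 m³/s
Panel 5-6: Δb = 8.8 m, d̄ = (1.84+1.09)/2 = 1.465, v̄ = (0.33+0.34)/2 = 0.335 → q = 8.8×1.465×0.335 = 4.319 m³/s
Panel 6-7: Δb = 5.8 m, d̄ = (1.09+0.48)/2 = 0.785, v̄ = (0.34+0.20)/2 = 0.27 → q = 5.8×0.785×0.27 = 1.229 m³/s
Q = Σ q = 10.71 m³/s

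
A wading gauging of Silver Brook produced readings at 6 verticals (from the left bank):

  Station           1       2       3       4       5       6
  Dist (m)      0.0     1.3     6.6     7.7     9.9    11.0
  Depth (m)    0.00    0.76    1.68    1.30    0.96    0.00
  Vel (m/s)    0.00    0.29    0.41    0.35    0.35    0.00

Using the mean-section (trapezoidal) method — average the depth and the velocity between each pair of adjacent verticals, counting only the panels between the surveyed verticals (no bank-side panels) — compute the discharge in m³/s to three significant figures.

3.92 m³/s

Panel 1-2: Δb = 1.3 m, d̄ = (0.00+0.76)/2 = 0.38, v̄ = (0.00+0.29)/2 = 0.145 → q = 1.3×0.38×0.145 = 0.07163 m³/s
Panel 2-3: Δb = 5.3 m, d̄ = (0.76+1.68)/2 = 1.22, v̄ = (0.29+0.41)/2 = 0.35 → q = 5.3×1.22×0.35 = 2.263 m³/s
Panel 3-4: Δb = 1.1 m, d̄ = (1.68+1.30)/2 = 1.49, v̄ = (0.41+0.35)/2 = 0.38 → q = 1.1×1.49×0.38 = 0.6228 m³/s
Panel 4-5: Δb = 2.2 m, d̄ = (1.30+0.96)/2 = 1.13, v̄ = (0.35+0.35)/2 = 0.35 → q = 2.2×1.13×0.35 = 0.8701 m³/s
Panel 5-6: Δb = 1.1 m, d̄ = (0.96+0.00)/2 = 0.48, v̄ = (0.35+0.00)/2 = 0.175 → q = 1.1×0.48×0.175 = 0.09240 m³/s
Q = Σ q = 3.920 m³/s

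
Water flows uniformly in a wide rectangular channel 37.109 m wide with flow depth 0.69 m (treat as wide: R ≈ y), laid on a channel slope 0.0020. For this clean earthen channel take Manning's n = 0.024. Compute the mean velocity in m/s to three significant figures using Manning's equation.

1.46 m/s

A = b·y = 37.109 × 0.69 = 25.61 m²
Wide channel: R ≈ y = 0.69 m
Q = (1/n)·A·R^(2/3)·S^(1/2) = (1/0.024) × 25.61 × 0.6900^(2/3) × 0.0020^(1/2) = 37.26 m³/s
V = Q/A = 37.26/25.61 = 1.455 m/s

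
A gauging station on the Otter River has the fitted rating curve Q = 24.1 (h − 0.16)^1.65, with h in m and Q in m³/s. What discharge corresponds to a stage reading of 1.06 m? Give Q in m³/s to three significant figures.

20.3 m³/s

Q = 24.1 × (1.06 − 0.16)^1.65 = 24.1 × 0.9^1.65 = 20.25 m³/s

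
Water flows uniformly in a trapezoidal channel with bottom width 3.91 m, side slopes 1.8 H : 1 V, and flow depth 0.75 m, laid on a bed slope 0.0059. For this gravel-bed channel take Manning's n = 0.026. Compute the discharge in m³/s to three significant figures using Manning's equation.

A = (b + z·y)·y = (3.91 + 1.8×0.75)×0.75 = 3.945 m²
P = b + 2y√(1+z²) = 3.91 + 2×0.75×√(1+1.8²) = 6.999 m
R = A/P = 3.945/6.999 = 0.5637 m
Q = (1/n)·A·R^(2/3)·S^(1/2) = (1/0.026) × 3.945 × 0.5637^(2/3) × 0.0059^(1/2) = 7.953 m³/s

7.95 m³/s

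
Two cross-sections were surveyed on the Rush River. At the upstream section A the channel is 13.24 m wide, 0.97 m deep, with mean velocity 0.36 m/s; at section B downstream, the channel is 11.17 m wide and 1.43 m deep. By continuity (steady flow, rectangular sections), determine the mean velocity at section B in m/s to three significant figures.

Q = A₁V₁ = (13.24×0.97) × 0.36 = 4.623 m³/s
A₂ = 11.17 × 1.43 = 15.97 m²
V₂ = Q/A₂ = 4.623/15.97 = 0.2894 m/s

0.289 m/s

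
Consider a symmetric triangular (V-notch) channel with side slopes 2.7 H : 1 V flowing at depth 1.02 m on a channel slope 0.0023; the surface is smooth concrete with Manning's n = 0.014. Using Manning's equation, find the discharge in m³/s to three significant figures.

A = z·y² = 2.7×1.02² = 2.809 m²
P = 2y√(1+z²) = 2×1.02×√(1+2.7²) = 5.874 m
R = A/P = 2.809/5.874 = 0.4783 m
Q = (1/n)·A·R^(2/3)·S^(1/2) = (1/0.014) × 2.809 × 0.4783^(2/3) × 0.0023^(1/2) = 5.885 m³/s

5.88 m³/s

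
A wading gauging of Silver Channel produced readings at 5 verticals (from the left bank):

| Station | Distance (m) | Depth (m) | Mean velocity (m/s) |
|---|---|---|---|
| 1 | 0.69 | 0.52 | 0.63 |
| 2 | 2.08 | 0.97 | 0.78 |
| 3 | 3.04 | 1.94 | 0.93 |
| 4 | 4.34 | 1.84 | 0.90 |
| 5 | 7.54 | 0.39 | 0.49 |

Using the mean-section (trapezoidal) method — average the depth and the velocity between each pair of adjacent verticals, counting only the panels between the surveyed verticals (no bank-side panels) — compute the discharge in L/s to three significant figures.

6650 L/s

Panel 1-2: Δb = 1.39 m, d̄ = (0.52+0.97)/2 = 0.745, v̄ = (0.63+0.78)/2 = 0.705 → q = 1.39×0.745×0.705 = 0.7301 m³/s
Panel 2-3: Δb = 0.96 m, d̄ = (0.97+1.94)/2 = 1.455, v̄ = (0.78+0.93)/2 = 0.855 → q = 0.96×1.455×0.855 = 1.194 m³/s
Panel 3-4: Δb = 1.3 m, d̄ = (1.94+1.84)/2 = 1.89, v̄ = (0.93+0.90)/2 = 0.915 → q = 1.3×1.89×0.915 = 2.248 m³/s
Panel 4-5: Δb = 3.2 m, d̄ = (1.84+0.39)/2 = 1.115, v̄ = (0.90+0.49)/2 = 0.695 → q = 3.2×1.115×0.695 = 2.480 m³/s
Q = Σ q = 6.652 m³/s
= 6.652 × 1000 = 6652 L/s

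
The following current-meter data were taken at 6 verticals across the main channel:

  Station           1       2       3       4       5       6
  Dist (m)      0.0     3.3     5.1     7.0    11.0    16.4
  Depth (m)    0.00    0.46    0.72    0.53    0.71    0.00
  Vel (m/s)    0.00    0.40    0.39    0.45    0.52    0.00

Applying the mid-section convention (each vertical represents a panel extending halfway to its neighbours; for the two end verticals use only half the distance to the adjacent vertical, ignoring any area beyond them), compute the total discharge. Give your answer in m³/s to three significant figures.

3.43 m³/s

w_2 = (5.1 − 0.0)/2 = 2.55 m; q_2 = 0.40 × 0.46 × 2.55 = 0.4692 m³/s
w_3 = (7.0 − 3.3)/2 = 1.85 m; q_3 = 0.39 × 0.72 × 1.85 = 0.5195 m³/s
w_4 = (11.0 − 5.1)/2 = 2.95 m; q_4 = 0.45 × 0.53 × 2.95 = 0.7036 m³/s
w_5 = (16.4 − 7.0)/2 = 4.7 m; q_5 = 0.52 × 0.71 × 4.7 = 1.735 m³/s
Stations 1, 6 contribute zero (depth or velocity is 0).
Q = Σ qᵢ = 3.427 m³/s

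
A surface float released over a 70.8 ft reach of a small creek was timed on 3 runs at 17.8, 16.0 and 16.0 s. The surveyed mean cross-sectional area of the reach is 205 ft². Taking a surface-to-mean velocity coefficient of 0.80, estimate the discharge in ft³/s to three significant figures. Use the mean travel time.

t̄ = (17.8 + 16.0 + 16.0) / 3 = 16.6 s
v_surface = L / t̄ = 70.8 / 16.6 = 4.265 ft/s
v_mean = 0.80 × 4.265 = 3.412 ft/s
Q = A × v_mean = 205 × 3.412 = 699.5 ft³/s

699 ft³/s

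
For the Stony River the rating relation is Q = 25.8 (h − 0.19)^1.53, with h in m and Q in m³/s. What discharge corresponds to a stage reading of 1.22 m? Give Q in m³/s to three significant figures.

27.0 m³/s

Q = 25.8 × (1.22 − 0.19)^1.53 = 25.8 × 1.03^1.53 = 26.99 m³/s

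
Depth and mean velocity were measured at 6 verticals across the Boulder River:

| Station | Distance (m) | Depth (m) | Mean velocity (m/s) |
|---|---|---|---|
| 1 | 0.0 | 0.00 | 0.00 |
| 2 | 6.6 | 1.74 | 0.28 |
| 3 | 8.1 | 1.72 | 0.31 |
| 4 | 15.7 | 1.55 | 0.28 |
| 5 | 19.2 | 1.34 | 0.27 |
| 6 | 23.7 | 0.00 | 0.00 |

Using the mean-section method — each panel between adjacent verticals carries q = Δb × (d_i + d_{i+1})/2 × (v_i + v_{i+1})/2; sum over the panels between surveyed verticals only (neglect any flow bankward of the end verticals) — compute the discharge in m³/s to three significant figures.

Panel 1-2: Δb = 6.6 m, d̄ = (0.00+1.74)/2 = 0.87, v̄ = (0.00+0.28)/2 = 0.14 → q = 6.6×0.87×0.14 = 0.8039 m³/s
Panel 2-3: Δb = 1.5 m, d̄ = (1.74+1.72)/2 = 1.73, v̄ = (0.28+0.31)/2 = 0.295 → q = 1.5×1.73×0.295 = 0.7655 m³/s
Panel 3-4: Δb = 7.6 m, d̄ = (1.72+1.55)/2 = 1.635, v̄ = (0.31+0.28)/2 = 0.295 → q = 7.6×1.635×0.295 = 3.666 m³/s
Panel 4-5: Δb = 3.5 m, d̄ = (1.55+1.34)/2 = 1.445, v̄ = (0.28+0.27)/2 = 0.275 → q = 3.5×1.445×0.275 = 1.391 m³/s
Panel 5-6: Δb = 4.5 m, d̄ = (1.34+0.00)/2 = 0.67, v̄ = (0.27+0.00)/2 = 0.135 → q = 4.5×0.67×0.135 = 0.4070 m³/s
Q = Σ q = 7.033 m³/s

7.03 m³/s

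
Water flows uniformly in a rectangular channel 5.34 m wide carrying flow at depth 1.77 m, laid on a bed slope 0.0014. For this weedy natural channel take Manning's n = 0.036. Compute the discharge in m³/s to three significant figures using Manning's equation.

A = b·y = 5.34 × 1.77 = 9.452 m²
P = b + 2y = 5.34 + 2×1.77 = 8.880 m
R = A/P = 9.452/8.880 = 1.064 m
Q = (1/n)·A·R^(2/3)·S^(1/2) = (1/0.036) × 9.452 × 1.064^(2/3) × 0.0014^(1/2) = 10.24 m³/s

10.2 m³/s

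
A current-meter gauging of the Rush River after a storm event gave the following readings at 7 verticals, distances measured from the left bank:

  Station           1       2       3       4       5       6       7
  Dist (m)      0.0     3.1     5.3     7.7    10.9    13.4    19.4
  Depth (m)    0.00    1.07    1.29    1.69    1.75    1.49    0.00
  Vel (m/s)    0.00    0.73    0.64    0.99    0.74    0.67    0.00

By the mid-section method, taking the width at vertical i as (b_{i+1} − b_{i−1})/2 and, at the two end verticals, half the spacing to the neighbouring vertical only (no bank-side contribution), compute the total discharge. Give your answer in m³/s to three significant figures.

w_2 = (5.3 − 0.0)/2 = 2.65 m; q_2 = 0.73 × 1.07 × 2.65 = 2.070 m³/s
w_3 = (7.7 − 3.1)/2 = 2.3 m; q_3 = 0.64 × 1.29 × 2.3 = 1.899 m³/s
w_4 = (10.9 − 5.3)/2 = 2.8 m; q_4 = 0.99 × 1.69 × 2.8 = 4.685 m³/s
w_5 = (13.4 − 7.7)/2 = 2.85 m; q_5 = 0.74 × 1.75 × 2.85 = 3.691 m³/s
w_6 = (19.4 − 10.9)/2 = 4.25 m; q_6 = 0.67 × 1.49 × 4.25 = 4.243 m³/s
Stations 1, 7 contribute zero (depth or velocity is 0).
Q = Σ qᵢ = 16.59 m³/s

16.6 m³/s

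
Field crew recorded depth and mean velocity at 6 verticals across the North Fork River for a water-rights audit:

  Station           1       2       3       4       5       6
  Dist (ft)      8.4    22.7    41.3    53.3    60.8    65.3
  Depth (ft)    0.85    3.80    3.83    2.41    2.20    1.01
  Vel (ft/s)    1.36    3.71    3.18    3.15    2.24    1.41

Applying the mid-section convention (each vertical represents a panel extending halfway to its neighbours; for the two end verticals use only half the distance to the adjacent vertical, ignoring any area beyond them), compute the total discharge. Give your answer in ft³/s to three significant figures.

w_1 = (22.7 − 8.4)/2 = 7.15 ft; q_1 = 1.36 × 0.85 × 7.15 = 8.265 ft³/s
w_2 = (41.3 − 8.4)/2 = 16.45 ft; q_2 = 3.71 × 3.80 × 16.45 = 231.9 ft³/s
w_3 = (53.3 − 22.7)/2 = 15.3 ft; q_3 = 3.18 × 3.83 × 15.3 = 186.3 ft³/s
w_4 = (60.8 − 41.3)/2 = 9.75 ft; q_4 = 3.15 × 2.41 × 9.75 = 74.02 ft³/s
w_5 = (65.3 − 53.3)/2 = 6 ft; q_5 = 2.24 × 2.20 × 6 = 29.57 ft³/s
w_6 = (65.3 − 60.8)/2 = 2.25 ft; q_6 = 1.41 × 1.01 × 2.25 = 3.204 ft³/s
Q = Σ qᵢ = 533.3 ft³/s

533 ft³/s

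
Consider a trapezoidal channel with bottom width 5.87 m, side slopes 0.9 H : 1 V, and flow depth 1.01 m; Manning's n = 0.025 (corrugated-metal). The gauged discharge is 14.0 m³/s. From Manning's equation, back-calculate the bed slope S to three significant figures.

A = (b + z·y)·y = (5.87 + 0.9×1.01)×1.01 = 6.847 m²
P = b + 2y√(1+z²) = 5.87 + 2×1.01×√(1+0.9²) = 8.588 m
R = A/P = 6.847/8.588 = 0.7973 m
S = (Q·n / (1·A·R^(2/3)))² = (14.0×0.025 / (1×6.847×0.8598))² = 0.003535

0.00353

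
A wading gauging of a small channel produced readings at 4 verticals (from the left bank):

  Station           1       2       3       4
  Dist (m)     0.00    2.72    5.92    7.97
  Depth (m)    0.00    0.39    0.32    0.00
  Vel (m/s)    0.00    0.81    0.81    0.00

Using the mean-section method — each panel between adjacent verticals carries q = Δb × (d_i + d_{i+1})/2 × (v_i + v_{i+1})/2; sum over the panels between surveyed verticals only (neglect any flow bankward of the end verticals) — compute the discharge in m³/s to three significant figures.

Panel 1-2: Δb = 2.72 m, d̄ = (0.00+0.39)/2 = 0.195, v̄ = (0.00+0.81)/2 = 0.405 → q = 2.72×0.195×0.405 = 0.2148 m³/s
Panel 2-3: Δb = 3.2 m, d̄ = (0.39+0.32)/2 = 0.355, v̄ = (0.81+0.81)/2 = 0.81 → q = 3.2×0.355×0.81 = 0.9202 m³/s
Panel 3-4: Δb = 2.05 m, d̄ = (0.32+0.00)/2 = 0.16, v̄ = (0.81+0.00)/2 = 0.405 → q = 2.05×0.16×0.405 = 0.1328 m³/s
Q = Σ q = 1.268 m³/s

1.27 m³/s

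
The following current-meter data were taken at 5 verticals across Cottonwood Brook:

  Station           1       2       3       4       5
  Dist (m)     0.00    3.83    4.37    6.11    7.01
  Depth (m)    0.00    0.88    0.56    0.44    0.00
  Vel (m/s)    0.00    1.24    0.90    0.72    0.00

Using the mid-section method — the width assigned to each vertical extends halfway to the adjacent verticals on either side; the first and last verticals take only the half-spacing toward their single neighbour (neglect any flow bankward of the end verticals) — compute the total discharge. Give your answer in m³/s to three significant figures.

3.38 m³/s

w_2 = (4.37 − 0.00)/2 = 2.185 m; q_2 = 1.24 × 0.88 × 2.185 = 2.384 m³/s
w_3 = (6.11 − 3.83)/2 = 1.14 m; q_3 = 0.90 × 0.56 × 1.14 = 0.5746 m³/s
w_4 = (7.01 − 4.37)/2 = 1.32 m; q_4 = 0.72 × 0.44 × 1.32 = 0.4182 m³/s
Stations 1, 5 contribute zero (depth or velocity is 0).
Q = Σ qᵢ = 3.377 m³/s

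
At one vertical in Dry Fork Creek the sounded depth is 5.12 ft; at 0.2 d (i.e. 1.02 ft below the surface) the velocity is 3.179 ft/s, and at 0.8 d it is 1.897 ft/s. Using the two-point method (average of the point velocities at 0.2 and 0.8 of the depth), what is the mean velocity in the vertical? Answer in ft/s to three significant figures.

2.54 ft/s

v̄ = (3.179 + 1.897) / 2 = 2.538 ft/s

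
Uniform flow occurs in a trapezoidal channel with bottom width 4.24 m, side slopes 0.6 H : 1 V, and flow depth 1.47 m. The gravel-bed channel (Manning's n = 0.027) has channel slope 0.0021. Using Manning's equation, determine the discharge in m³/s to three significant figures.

12.6 m³/s

A = (b + z·y)·y = (4.24 + 0.6×1.47)×1.47 = 7.529 m²
P = b + 2y√(1+z²) = 4.24 + 2×1.47×√(1+0.6²) = 7.669 m
R = A/P = 7.529/7.669 = 0.9818 m
Q = (1/n)·A·R^(2/3)·S^(1/2) = (1/0.027) × 7.529 × 0.9818^(2/3) × 0.0021^(1/2) = 12.62 m³/s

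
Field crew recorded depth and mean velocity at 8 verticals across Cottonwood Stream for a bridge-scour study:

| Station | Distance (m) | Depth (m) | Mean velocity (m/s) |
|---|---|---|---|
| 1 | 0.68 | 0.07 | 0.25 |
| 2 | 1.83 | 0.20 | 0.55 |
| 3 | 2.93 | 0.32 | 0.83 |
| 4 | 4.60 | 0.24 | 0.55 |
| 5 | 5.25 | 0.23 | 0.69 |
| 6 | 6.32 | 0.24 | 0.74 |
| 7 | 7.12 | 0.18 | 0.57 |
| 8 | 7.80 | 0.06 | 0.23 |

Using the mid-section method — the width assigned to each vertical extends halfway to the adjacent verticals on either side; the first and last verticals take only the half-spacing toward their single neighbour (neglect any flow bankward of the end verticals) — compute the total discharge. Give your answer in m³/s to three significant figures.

1.04 m³/s

w_1 = (1.83 − 0.68)/2 = 0.575 m; q_1 = 0.25 × 0.07 × 0.575 = 0.01006 m³/s
w_2 = (2.93 − 0.68)/2 = 1.125 m; q_2 = 0.55 × 0.20 × 1.125 = 0.1238 m³/s
w_3 = (4.60 − 1.83)/2 = 1.385 m; q_3 = 0.83 × 0.32 × 1.385 = 0.3679 m³/s
w_4 = (5.25 − 2.93)/2 = 1.16 m; q_4 = 0.55 × 0.24 × 1.16 = 0.1531 m³/s
w_5 = (6.32 − 4.60)/2 = 0.86 m; q_5 = 0.69 × 0.23 × 0.86 = 0.1365 m³/s
w_6 = (7.12 − 5.25)/2 = 0.935 m; q_6 = 0.74 × 0.24 × 0.935 = 0.1661 m³/s
w_7 = (7.80 − 6.32)/2 = 0.74 m; q_7 = 0.57 × 0.18 × 0.74 = 0.07592 m³/s
w_8 = (7.80 − 7.12)/2 = 0.34 m; q_8 = 0.23 × 0.06 × 0.34 = 0.004692 m³/s
Q = Σ qᵢ = 1.038 m³/s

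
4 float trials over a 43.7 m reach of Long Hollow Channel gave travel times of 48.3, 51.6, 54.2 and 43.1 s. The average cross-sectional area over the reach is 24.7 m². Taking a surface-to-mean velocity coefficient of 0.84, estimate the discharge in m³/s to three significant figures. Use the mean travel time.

18.4 m³/s

t̄ = (48.3 + 51.6 + 54.2 + 43.1) / 4 = 49.3 s
v_surface = L / t̄ = 43.7 / 49.3 = 0.8864 m/s
v_mean = 0.84 × 0.8864 = 0.7446 m/s
Q = A × v_mean = 24.7 × 0.7446 = 18.39 m³/s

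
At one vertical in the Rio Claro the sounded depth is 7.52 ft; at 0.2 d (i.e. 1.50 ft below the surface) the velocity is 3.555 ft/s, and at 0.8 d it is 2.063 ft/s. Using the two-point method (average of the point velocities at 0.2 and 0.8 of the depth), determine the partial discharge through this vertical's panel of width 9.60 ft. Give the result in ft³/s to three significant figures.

203 ft³/s

v̄ = (3.555 + 2.063) / 2 = 2.809 ft/s
q = v̄ × d × w = 2.809 × 7.52 × 9.60 = 202.8 ft³/s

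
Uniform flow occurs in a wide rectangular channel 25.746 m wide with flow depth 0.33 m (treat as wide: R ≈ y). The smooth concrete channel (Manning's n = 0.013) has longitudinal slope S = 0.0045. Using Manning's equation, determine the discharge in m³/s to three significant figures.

20.9 m³/s

A = b·y = 25.746 × 0.33 = 8.496 m²
Wide channel: R ≈ y = 0.33 m
Q = (1/n)·A·R^(2/3)·S^(1/2) = (1/0.013) × 8.496 × 0.3300^(2/3) × 0.0045^(1/2) = 20.94 m³/s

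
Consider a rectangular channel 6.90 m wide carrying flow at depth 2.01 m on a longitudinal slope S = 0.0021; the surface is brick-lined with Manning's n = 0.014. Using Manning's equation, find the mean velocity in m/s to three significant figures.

A = b·y = 6.90 × 2.01 = 13.87 m²
P = b + 2y = 6.90 + 2×2.01 = 10.92 m
R = A/P = 13.87/10.92 = 1.270 m
Q = (1/n)·A·R^(2/3)·S^(1/2) = (1/0.014) × 13.87 × 1.270^(2/3) × 0.0021^(1/2) = 53.24 m³/s
V = Q/A = 53.24/13.87 = 3.839 m/s

3.84 m/s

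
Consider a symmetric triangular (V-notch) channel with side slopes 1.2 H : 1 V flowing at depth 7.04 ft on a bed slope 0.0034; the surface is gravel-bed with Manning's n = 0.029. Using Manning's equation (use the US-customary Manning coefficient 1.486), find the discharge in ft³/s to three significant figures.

A = z·y² = 1.2×7.04² = 59.47 ft²
P = 2y√(1+z²) = 2×7.04×√(1+1.2²) = 21.99 ft
R = A/P = 59.47/21.99 = 2.704 ft
Q = (1.486/n)·A·R^(2/3)·S^(1/2) = (1.486/0.029) × 59.47 × 2.704^(2/3) × 0.0034^(1/2) = 344.9 ft³/s

345 ft³/s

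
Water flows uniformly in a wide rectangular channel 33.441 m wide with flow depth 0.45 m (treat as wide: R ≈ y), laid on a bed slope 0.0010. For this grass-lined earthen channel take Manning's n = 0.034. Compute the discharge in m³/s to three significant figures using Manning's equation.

A = b·y = 33.441 × 0.45 = 15.05 m²
Wide channel: R ≈ y = 0.45 m
Q = (1/n)·A·R^(2/3)·S^(1/2) = (1/0.034) × 15.05 × 0.4500^(2/3) × 0.0010^(1/2) = 8.219 m³/s

8.22 m³/s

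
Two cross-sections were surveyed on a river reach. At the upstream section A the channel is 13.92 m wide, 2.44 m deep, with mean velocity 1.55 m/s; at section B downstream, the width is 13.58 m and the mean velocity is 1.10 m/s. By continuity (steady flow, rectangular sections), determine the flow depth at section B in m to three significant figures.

3.52 m

Q = A₁V₁ = (13.92×2.44) × 1.55 = 52.65 m³/s
d₂ = Q/(b₂ V₂) = 52.65/(13.58×1.10) = 3.524 m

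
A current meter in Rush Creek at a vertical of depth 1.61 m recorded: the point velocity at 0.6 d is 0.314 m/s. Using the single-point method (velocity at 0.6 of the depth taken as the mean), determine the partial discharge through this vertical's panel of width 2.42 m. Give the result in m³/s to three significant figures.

1.22 m³/s

v̄ = v₀.₆ = 0.314 m/s
q = v̄ × d × w = 0.3140 × 1.61 × 2.42 = 1.223 m³/s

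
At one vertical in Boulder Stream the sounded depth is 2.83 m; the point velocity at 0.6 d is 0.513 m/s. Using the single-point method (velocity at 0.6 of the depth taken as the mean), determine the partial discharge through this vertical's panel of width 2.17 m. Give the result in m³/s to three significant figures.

3.15 m³/s

v̄ = v₀.₆ = 0.513 m/s
q = v̄ × d × w = 0.5130 × 2.83 × 2.17 = 3.150 m³/s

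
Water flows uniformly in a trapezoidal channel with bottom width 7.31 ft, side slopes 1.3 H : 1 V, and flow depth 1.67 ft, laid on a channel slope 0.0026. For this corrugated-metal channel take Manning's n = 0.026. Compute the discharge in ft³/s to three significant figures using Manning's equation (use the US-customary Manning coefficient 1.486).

53.2 ft³/s

A = (b + z·y)·y = (7.31 + 1.3×1.67)×1.67 = 15.83 ft²
P = b + 2y√(1+z²) = 7.31 + 2×1.67×√(1+1.3²) = 12.79 ft
R = A/P = 15.83/12.79 = 1.238 ft
Q = (1.486/n)·A·R^(2/3)·S^(1/2) = (1.486/0.026) × 15.83 × 1.238^(2/3) × 0.0026^(1/2) = 53.20 ft³/s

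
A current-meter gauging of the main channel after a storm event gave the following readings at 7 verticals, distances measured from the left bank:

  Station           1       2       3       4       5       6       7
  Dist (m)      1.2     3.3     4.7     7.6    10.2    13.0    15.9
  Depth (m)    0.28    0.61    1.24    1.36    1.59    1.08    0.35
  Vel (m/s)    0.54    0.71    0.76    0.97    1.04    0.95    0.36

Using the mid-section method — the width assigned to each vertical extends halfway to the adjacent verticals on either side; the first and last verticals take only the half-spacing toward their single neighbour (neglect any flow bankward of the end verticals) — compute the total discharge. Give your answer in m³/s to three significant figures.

14.1 m³/s

w_1 = (3.3 − 1.2)/2 = 1.05 m; q_1 = 0.54 × 0.28 × 1.05 = 0.1588 m³/s
w_2 = (4.7 − 1.2)/2 = 1.75 m; q_2 = 0.71 × 0.61 × 1.75 = 0.7579 m³/s
w_3 = (7.6 − 3.3)/2 = 2.15 m; q_3 = 0.76 × 1.24 × 2.15 = 2.026 m³/s
w_4 = (10.2 − 4.7)/2 = 2.75 m; q_4 = 0.97 × 1.36 × 2.75 = 3.628 m³/s
w_5 = (13.0 − 7.6)/2 = 2.7 m; q_5 = 1.04 × 1.59 × 2.7 = 4.465 m³/s
w_6 = (15.9 − 10.2)/2 = 2.85 m; q_6 = 0.95 × 1.08 × 2.85 = 2.924 m³/s
w_7 = (15.9 − 13.0)/2 = 1.45 m; q_7 = 0.36 × 0.35 × 1.45 = 0.1827 m³/s
Q = Σ qᵢ = 14.14 m³/s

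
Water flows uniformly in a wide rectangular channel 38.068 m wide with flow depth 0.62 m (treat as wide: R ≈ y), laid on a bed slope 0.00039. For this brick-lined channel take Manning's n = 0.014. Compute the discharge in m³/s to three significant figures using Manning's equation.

24.2 m³/s

A = b·y = 38.068 × 0.62 = 23.60 m²
Wide channel: R ≈ y = 0.62 m
Q = (1/n)·A·R^(2/3)·S^(1/2) = (1/0.014) × 23.60 × 0.6200^(2/3) × 0.00039^(1/2) = 24.21 m³/s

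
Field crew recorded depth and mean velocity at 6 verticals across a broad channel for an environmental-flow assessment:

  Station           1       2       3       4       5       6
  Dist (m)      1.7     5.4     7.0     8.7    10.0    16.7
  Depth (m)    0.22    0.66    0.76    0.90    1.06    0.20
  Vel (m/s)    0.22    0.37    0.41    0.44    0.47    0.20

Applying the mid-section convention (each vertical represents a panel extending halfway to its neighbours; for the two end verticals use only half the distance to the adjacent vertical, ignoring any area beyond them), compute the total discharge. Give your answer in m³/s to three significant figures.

3.97 m³/s

w_1 = (5.4 − 1.7)/2 = 1.85 m; q_1 = 0.22 × 0.22 × 1.85 = 0.08954 m³/s
w_2 = (7.0 − 1.7)/2 = 2.65 m; q_2 = 0.37 × 0.66 × 2.65 = 0.6471 m³/s
w_3 = (8.7 − 5.4)/2 = 1.65 m; q_3 = 0.41 × 0.76 × 1.65 = 0.5141 m³/s
w_4 = (10.0 − 7.0)/2 = 1.5 m; q_4 = 0.44 × 0.90 × 1.5 = 0.5940 m³/s
w_5 = (16.7 − 8.7)/2 = 4 m; q_5 = 0.47 × 1.06 × 4 = 1.993 m³/s
w_6 = (16.7 − 10.0)/2 = 3.35 m; q_6 = 0.20 × 0.20 × 3.35 = 0.1340 m³/s
Q = Σ qᵢ = 3.972 m³/s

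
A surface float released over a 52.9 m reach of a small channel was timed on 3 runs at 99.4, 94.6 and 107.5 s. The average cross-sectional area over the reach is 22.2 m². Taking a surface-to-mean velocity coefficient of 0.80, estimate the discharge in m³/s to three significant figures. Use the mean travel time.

9.35 m³/s

t̄ = (99.4 + 94.6 + 107.5) / 3 = 100.5 s
v_surface = L / t̄ = 52.9 / 100.5 = 0.5264 m/s
v_mean = 0.80 × 0.5264 = 0.4211 m/s
Q = A × v_mean = 22.2 × 0.4211 = 9.348 m³/s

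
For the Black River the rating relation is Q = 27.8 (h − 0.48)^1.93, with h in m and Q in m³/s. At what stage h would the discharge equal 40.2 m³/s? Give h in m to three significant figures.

h − h₀ = (Q/C)^(1/b) = (40.2/27.8)^(1/1.93) = 1.211 m
h = 0.48 + 1.211 = 1.691 m

1.69 m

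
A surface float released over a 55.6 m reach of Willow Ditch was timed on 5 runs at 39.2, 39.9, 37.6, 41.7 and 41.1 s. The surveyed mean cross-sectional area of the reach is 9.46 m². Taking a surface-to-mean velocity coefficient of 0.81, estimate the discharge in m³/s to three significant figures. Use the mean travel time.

10.7 m³/s

t̄ = (39.2 + 39.9 + 37.6 + 41.7 + 41.1) / 5 = 39.9 s
v_surface = L / t̄ = 55.6 / 39.9 = 1.393 m/s
v_mean = 0.81 × 1.393 = 1.129 m/s
Q = A × v_mean = 9.46 × 1.129 = 10.68 m³/s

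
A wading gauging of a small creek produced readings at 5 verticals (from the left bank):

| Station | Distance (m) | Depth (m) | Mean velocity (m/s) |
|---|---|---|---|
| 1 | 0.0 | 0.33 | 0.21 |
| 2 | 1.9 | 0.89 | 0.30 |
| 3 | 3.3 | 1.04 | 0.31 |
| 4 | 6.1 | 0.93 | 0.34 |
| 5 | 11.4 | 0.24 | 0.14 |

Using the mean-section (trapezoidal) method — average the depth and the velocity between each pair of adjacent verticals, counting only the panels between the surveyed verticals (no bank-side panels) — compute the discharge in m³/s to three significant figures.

Panel 1-2: Δb = 1.9 m, d̄ = (0.33+0.89)/2 = 0.61, v̄ = (0.21+0.30)/2 = 0.255 → q = 1.9×0.61×0.255 = 0.2955 m³/s
Panel 2-3: Δb = 1.4 m, d̄ = (0.89+1.04)/2 = 0.965, v̄ = (0.30+0.31)/2 = 0.305 → q = 1.4×0.965×0.305 = 0.4121 m³/s
Panel 3-4: Δb = 2.8 m, d̄ = (1.04+0.93)/2 = 0.985, v̄ = (0.31+0.34)/2 = 0.325 → q = 2.8×0.985×0.325 = 0.8964 m³/s
Panel 4-5: Δb = 5.3 m, d̄ = (0.93+0.24)/2 = 0.585, v̄ = (0.34+0.14)/2 = 0.24 → q = 5.3×0.585×0.24 = 0.7441 m³/s
Q = Σ q = 2.348 m³/s

2.35 m³/s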